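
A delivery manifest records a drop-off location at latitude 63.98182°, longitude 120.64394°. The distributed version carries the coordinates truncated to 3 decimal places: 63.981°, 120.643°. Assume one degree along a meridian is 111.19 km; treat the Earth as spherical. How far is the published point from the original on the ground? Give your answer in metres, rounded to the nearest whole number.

102 metres

Δlat = 63.98182 − 63.981 = +0.00082°; Δlon = 120.64394 − 120.643 = +0.00094°.
North–south shift: 0.00082 × 111190 = 91.1758 m.
East–west at this latitude: 0.00094° × 111190 × cos 63.981° ≈ 0.00094 × 48775.6 = 45.8491 m.
Distance: √(91.1758² + 45.8491²) ≈ 102.055 m.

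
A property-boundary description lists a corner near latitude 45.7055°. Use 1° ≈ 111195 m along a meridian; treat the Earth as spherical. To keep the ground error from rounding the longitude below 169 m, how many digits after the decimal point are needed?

3

At 45.7055° one degree of longitude covers 111195 × cos 45.7055° ≈ 111195 × 0.6983 ≈ 77652.6 m.
N decimal places → at most half a unit in the last place, 0.5 × 10⁻ᴺ° = 77652.6/2 × 10⁻ᴺ m.
Setting 38826.3 × 10⁻ᴺ ≤ 169 gives 10ᴺ ≥ 229.7, i.e. N ≥ 2.36.
N = 2 would give 388 m (too coarse); N = 3 gives 38.8 m ≤ 169 m.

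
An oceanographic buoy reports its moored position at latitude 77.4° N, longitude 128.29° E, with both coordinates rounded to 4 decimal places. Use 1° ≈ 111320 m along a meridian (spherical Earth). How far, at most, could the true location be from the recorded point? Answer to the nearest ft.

19 ft

Rounding to 4 decimal places leaves each coordinate within ±5e-05° of the true value.
N–S: 5e-05° × 111320 m/° = 5.566 m.
East–west component at 77.4°: 5e-05° × 111320 × cos 77.4° ≈ 5e-05 × 24283.7 ≈ 1.21419 m.
The two errors are perpendicular, so the maximum displacement is √(5.566² + 1.21419²) ≈ 5.69689 m.
Converting: 5.69689 m × 3.2808 ft/m ≈ 18.691 ft.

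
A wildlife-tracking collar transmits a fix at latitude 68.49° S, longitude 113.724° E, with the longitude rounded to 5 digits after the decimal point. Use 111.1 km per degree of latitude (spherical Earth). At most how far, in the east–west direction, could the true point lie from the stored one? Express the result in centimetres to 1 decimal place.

20.4 centimetres

Rounding to 5 decimal places leaves the longitude within ±5e-06° of the true value.
At latitude 68.49° a degree of longitude spans 111100 m × cos 68.49° = 111100 × 0.3667 ≈ 40736.3 m.
Maximum E–W displacement: 5e-06 × 40736.3 = 0.203682 m.
That is 0.203682 m = 20.368 cm.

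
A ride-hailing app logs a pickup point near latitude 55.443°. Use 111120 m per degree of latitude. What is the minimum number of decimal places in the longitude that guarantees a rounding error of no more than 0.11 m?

6

At 55.443° one degree of longitude covers 111120 × cos 55.443° ≈ 111120 × 0.5672 ≈ 63030.1 m.
N decimal places → at most half a unit in the last place, 0.5 × 10⁻ᴺ° = 63030.1/2 × 10⁻ᴺ m.
Setting 31515.1 × 10⁻ᴺ ≤ 0.11 gives 10ᴺ ≥ 2.865e+05, i.e. N ≥ 5.46.
So 6 decimal places suffice (0.0315 m); 5 would allow up to 0.315 m.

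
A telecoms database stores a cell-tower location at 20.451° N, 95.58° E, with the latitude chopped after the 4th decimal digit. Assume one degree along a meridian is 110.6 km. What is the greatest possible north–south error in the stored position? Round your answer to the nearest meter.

Truncating at 4 decimal places can drop up to a full unit in the last place, so the latitude may be off by as much as 0.0001°.
Along the meridian that is 0.0001° × 110600 m/° = 11.06 m.

11 meters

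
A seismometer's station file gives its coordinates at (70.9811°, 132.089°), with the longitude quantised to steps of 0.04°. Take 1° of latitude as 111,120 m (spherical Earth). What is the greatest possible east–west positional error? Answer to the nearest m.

With a 0.04° grid the true value lies within half a step, ±0.04°/2 = ±0.02°, of the stored one.
Parallels shrink by cos φ, so at 70.9811° a degree of longitude is 111120 × 0.3259 ≈ 36211.8 m.
Maximum E–W displacement: 0.02 × 36211.8 = 724.236 m.

724 m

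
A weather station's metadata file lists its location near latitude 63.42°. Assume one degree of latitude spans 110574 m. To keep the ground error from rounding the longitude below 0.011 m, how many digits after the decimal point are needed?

7 decimal places

At 63.42° one degree of longitude covers 110574 × cos 63.42° ≈ 110574 × 0.4474 ≈ 49476 m.
Rounding to N decimal places gives at most 0.5 × 10⁻ᴺ degrees of error, i.e. 0.5 × 10⁻ᴺ × 49476 m.
Need 0.5 × 49476 × 10⁻ᴺ ≤ 0.011 → 10⁻ᴺ ≤ 4.447e-07, so N ≥ 6.35.
So 7 decimal places suffice (0.00247 m); 6 would allow up to 0.0247 m.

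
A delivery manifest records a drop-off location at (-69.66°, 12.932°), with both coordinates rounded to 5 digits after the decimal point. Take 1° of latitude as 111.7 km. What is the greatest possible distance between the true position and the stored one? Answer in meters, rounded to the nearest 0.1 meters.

Rounding to 5 decimal places leaves each coordinate within ±5e-06° of the true value.
North–south component: 5e-06° × 111700 = 0.5585 m.
East–west component at 69.66°: 5e-06° × 111700 × cos 69.66° ≈ 5e-06 × 38825.8 ≈ 0.194129 m.
Combining orthogonally: (0.5585² + 0.194129²)^½ ≈ 0.591277 m.

0.6 meters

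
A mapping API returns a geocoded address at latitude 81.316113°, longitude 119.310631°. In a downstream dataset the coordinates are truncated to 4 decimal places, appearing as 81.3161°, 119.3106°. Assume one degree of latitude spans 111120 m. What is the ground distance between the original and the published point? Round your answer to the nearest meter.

2 meters

The latitude changed by +0.000013° and the longitude by +0.000031°.
N–S: 0.000013° × 111120 m/° = 1.44456 m.
East–west at this latitude: 0.000031° × 111120 × cos 81.3161° ≈ 0.000031 × 16777.2 = 0.520094 m.
Combined displacement = (1.44456² + 0.520094²)^½ ≈ 1.53533 m.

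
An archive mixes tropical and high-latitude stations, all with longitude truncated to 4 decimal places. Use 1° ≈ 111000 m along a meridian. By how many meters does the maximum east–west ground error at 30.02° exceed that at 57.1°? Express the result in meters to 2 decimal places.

Truncating at 4 decimal places can drop up to a full unit in the last place, so the longitude may be off by as much as 0.0001°.
Error at 30.02° = 0.0001° × 111000 × cos 30.02° ≈ 11.1 × 0.8659 = 9.6109 m.
At 57.1°: 0.0001° × 111000 × cos 57.1° = 0.0001 × 111000 × 0.5432 ≈ 6.0292 m.
Difference: 9.6109 − 6.0292 = 3.5817 m.

3.58 meters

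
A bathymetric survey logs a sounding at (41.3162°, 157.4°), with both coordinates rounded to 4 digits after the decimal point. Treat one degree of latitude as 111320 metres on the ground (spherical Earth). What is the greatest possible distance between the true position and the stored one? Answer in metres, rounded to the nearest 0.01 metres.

Rounding to 4 decimal places leaves each coordinate within ±5e-05° of the true value.
Latitude error → 5e-05 × 111320 = 5.566 m along the meridian.
Longitude error → 5e-05 × 111320 × cos 41.3162° = 5e-05 × 111320 × 0.7511 ≈ 4.1805 m.
Combining orthogonally: (5.566² + 4.1805²)^½ ≈ 6.9611 m.

6.96 metres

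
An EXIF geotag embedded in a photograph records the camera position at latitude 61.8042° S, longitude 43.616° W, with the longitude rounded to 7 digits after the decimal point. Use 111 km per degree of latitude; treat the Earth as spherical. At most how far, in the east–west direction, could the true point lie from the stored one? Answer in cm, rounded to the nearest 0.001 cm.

Rounding to 7 decimal places leaves the longitude within ±5e-08° of the true value.
Parallels shrink by cos φ, so at 61.8042° a degree of longitude is 111000 × 0.4725 ≈ 52446 m.
East–west error: 5e-08° × 52446 m/° ≈ 0.0026223 m.
That is 0.0026223 m = 0.26223 cm.

0.262 cm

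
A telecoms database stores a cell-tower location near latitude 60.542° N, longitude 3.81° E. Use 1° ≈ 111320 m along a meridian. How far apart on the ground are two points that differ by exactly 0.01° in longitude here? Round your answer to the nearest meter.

547 meters

0.01° of longitude at 60.542° is 0.01 × 111320 × cos 60.542° ≈ 0.01 × 54745.6 = 547.456 m.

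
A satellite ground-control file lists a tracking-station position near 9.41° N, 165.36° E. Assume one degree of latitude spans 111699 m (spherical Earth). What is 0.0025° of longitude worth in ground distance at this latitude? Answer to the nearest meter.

At 9.41° a degree of longitude is 111699 × cos 9.41° ≈ 110196 m, so 0.0025° corresponds to 275.49 m.

275 meters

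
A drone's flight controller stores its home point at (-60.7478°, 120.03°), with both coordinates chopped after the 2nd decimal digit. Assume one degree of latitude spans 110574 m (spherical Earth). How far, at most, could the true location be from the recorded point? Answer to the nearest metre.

1231 metres

Truncating at 2 decimal places can drop up to a full unit in the last place, so each coordinate may be off by as much as 0.01°.
N–S: 0.01° × 110574 m/° = 1105.74 m.
Longitude error → 0.01 × 110574 × cos 60.7478° = 0.01 × 110574 × 0.4887 ≈ 540.325 m.
Worst case both components are at the extreme and orthogonal: √(1105.74² + 540.325²) ≈ 1230.7 m.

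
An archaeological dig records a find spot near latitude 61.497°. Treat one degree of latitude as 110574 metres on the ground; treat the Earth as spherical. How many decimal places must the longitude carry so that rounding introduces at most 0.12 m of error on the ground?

6

At 61.497° one degree of longitude covers 110574 × cos 61.497° ≈ 110574 × 0.4772 ≈ 52766.4 m.
N decimal places → at most half a unit in the last place, 0.5 × 10⁻ᴺ° = 52766.4/2 × 10⁻ᴺ m.
Need 0.5 × 52766.4 × 10⁻ᴺ ≤ 0.12 → 10⁻ᴺ ≤ 4.548e-06, so N ≥ 5.34.
N = 5 would give 0.264 m (too coarse); N = 6 gives 0.0264 m ≤ 0.12 m.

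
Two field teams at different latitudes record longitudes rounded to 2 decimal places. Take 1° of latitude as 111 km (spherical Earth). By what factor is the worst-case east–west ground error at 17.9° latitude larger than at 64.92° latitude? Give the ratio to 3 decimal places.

2.245

Rounding to 2 decimal places leaves the longitude within ±0.005° of the true value.
At 17.9°: 0.005° × 111000 × cos 17.9° = 0.005 × 111000 × 0.9516 ≈ 528.13 m.
Error at 64.92° = 0.005° × 111000 × cos 64.92° ≈ 555 × 0.4239 = 235.26 m.
Ratio: 528.13 / 235.26 = cos 17.9° / cos 64.92° ≈ 2.2449.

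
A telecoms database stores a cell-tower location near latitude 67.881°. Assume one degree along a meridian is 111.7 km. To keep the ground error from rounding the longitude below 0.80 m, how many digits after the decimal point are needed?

5 decimal places

At 67.881° one degree of longitude covers 111700 × cos 67.881° ≈ 111700 × 0.3765 ≈ 42058.6 m.
N decimal places → at most half a unit in the last place, 0.5 × 10⁻ᴺ° = 42058.6/2 × 10⁻ᴺ m.
Setting 21029.3 × 10⁻ᴺ ≤ 0.80 gives 10ᴺ ≥ 2.629e+04, i.e. N ≥ 4.42.
At 4 places the error can reach 2.1 m, but 5 places keeps it to 0.21 m.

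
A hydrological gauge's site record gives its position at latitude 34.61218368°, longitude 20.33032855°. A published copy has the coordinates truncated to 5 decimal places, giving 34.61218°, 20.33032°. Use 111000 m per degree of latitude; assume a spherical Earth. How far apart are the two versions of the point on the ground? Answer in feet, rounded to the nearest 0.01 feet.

The latitude changed by +0.00000368° and the longitude by +0.00000855°.
North–south shift: 0.00000368 × 111000 = 0.40848 m.
East–west at this latitude: 0.00000855° × 111000 × cos 34.6122° ≈ 0.00000855 × 91354.7 = 0.781083 m.
Combined displacement = (0.40848² + 0.781083²)^½ ≈ 0.881446 m.
In feet: 0.881446 m ÷ 0.3048 ≈ 2.8919 ft.

2.89 feet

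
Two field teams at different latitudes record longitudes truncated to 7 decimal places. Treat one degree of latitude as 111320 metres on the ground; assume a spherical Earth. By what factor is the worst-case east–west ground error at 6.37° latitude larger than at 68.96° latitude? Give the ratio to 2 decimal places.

Truncating at 7 decimal places can drop up to a full unit in the last place, so the longitude may be off by as much as 1e-07°.
At 6.37°: 1e-07° × 111320 × cos 6.37° = 1e-07 × 111320 × 0.9938 ≈ 0.011063 m.
Error at 68.96° = 1e-07° × 111320 × cos 68.96° ≈ 0.011132 × 0.3590 = 0.0039966 m.
The ratio reduces to cos 6.37° / cos 68.96° = 0.9938/0.3590 ≈ 2.7682.

2.77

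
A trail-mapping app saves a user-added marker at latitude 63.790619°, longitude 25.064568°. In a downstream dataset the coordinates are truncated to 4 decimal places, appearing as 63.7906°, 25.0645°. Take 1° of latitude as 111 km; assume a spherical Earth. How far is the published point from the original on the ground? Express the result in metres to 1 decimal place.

3.9 metres

The latitude changed by +0.000019° and the longitude by +0.000068°.
North–south shift: 0.000019 × 111000 = 2.109 m.
E–W at 63.7906°: 0.000068° × 111000 × cos 63.7906° = 0.000068 × 111000 × 0.4417 ≈ 3.3336 m.
Hypotenuse of the two orthogonal shifts: √(2.109² + 3.3336²) = 3.94471 m.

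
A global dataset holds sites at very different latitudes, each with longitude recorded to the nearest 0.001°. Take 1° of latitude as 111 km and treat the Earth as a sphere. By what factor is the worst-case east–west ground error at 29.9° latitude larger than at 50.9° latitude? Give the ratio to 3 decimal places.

1.375

Rounding to 3 decimal places leaves the longitude within ±0.0005° of the true value.
At 29.9°: 0.0005° × 111000 × cos 29.9° = 0.0005 × 111000 × 0.8669 ≈ 48.113 m.
Error at 50.9° = 0.0005° × 111000 × cos 50.9° ≈ 55.5 × 0.6307 = 35.003 m.
The ratio reduces to cos 29.9° / cos 50.9° = 0.8669/0.6307 ≈ 1.3746.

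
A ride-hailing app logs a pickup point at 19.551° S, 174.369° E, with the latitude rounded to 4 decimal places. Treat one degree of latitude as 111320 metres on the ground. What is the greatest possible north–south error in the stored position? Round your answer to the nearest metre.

Rounding to 4 decimal places leaves the latitude within ±5e-05° of the true value.
Along the meridian that is 5e-05° × 111320 m/° = 5.566 m.

6 metres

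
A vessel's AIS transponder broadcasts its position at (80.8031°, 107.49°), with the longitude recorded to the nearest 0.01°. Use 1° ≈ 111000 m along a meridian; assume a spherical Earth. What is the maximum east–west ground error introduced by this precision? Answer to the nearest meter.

89 meters

Rounding to 2 decimal places leaves the longitude within ±0.005° of the true value.
One degree of longitude at 80.8031° is 111000 × cos 80.8031° ≈ 111000 × 0.1598 = 17740.9 m.
So at most 0.005° × 17740.9 ≈ 88.7044 m east–west.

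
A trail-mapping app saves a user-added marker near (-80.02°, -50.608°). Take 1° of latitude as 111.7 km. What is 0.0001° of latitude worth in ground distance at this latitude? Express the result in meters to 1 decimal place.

0.0001° × 111700 m/° = 11.17 m.

11.2 meters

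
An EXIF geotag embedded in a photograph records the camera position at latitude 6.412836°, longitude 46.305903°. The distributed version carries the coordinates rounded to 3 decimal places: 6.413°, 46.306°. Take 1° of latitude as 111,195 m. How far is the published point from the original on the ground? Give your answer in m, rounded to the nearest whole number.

The latitude changed by -0.000164° and the longitude by -0.000097°.
N–S: -0.000164° × 111195 m/° = -18.236 m.
E–W at 6.413°: -0.000097° × 111195 × cos 6.413° = -0.000097 × 111195 × 0.9937 ≈ -10.7184 m.
Combined displacement = (18.236² + 10.7184²)^½ ≈ 21.1527 m.

21 m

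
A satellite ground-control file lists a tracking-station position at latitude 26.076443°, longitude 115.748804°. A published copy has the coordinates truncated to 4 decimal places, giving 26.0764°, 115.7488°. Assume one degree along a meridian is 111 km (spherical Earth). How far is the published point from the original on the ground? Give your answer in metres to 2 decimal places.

Δlat = 26.076443 − 26.0764 = +0.000043°; Δlon = 115.748804 − 115.7488 = +0.000004°.
N–S: 0.000043° × 111000 m/° = 4.773 m.
East–west at this latitude: 0.000004° × 111000 × cos 26.0764° ≈ 0.000004 × 99701.2 = 0.398805 m.
Distance: √(4.773² + 0.398805²) ≈ 4.78963 m.

4.79 metres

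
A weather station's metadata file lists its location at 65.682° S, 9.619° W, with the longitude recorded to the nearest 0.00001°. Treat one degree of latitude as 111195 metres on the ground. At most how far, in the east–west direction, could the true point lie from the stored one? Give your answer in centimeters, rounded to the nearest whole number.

23 centimeters

Rounding to 5 decimal places leaves the longitude within ±5e-06° of the true value.
At latitude 65.682° a degree of longitude spans 111195 m × cos 65.682° = 111195 × 0.4118 ≈ 45790.2 m.
So at most 5e-06° × 45790.2 ≈ 0.228951 m east–west.
That is 0.228951 m = 22.895 cm.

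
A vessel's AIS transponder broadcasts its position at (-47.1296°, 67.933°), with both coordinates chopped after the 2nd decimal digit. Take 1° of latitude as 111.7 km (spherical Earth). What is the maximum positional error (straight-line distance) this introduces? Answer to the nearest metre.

Truncating at 2 decimal places can drop up to a full unit in the last place, so each coordinate may be off by as much as 0.01°.
N–S: 0.01° × 111700 m/° = 1117 m.
Longitude error → 0.01 × 111700 × cos 47.1296° = 0.01 × 111700 × 0.6803 ≈ 759.942 m.
Combining orthogonally: (1117² + 759.942²)^½ ≈ 1351 m.

1351 metres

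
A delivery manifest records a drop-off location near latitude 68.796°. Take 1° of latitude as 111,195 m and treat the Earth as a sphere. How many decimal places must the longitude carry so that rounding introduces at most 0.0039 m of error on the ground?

At 68.796° one degree of longitude covers 111195 × cos 68.796° ≈ 111195 × 0.3617 ≈ 40218.1 m.
With N decimal places the half-ulp bound is 0.5·10⁻ᴺ°, or 0.5·10⁻ᴺ × 40218.1 m on the ground.
Setting 20109 × 10⁻ᴺ ≤ 0.0039 gives 10ᴺ ≥ 5.156e+06, i.e. N ≥ 6.71.
N = 6 would give 0.0201 m (too coarse); N = 7 gives 0.00201 m ≤ 0.0039 m.

7 decimal places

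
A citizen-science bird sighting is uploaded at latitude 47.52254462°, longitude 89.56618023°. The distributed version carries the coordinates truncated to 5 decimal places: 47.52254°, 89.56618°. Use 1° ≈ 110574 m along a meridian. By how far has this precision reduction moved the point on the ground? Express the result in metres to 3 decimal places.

0.511 metres

Δlat = 47.52254462 − 47.52254 = +0.00000462°; Δlon = 89.56618023 − 89.56618 = +0.00000023°.
North–south shift: 0.00000462 × 110574 = 0.510852 m.
E–W at 47.5225°: 0.00000023° × 110574 × cos 47.5225° = 0.00000023 × 110574 × 0.6753 ≈ 0.0171742 m.
Hypotenuse of the two orthogonal shifts: √(0.510852² + 0.0171742²) = 0.51114 m.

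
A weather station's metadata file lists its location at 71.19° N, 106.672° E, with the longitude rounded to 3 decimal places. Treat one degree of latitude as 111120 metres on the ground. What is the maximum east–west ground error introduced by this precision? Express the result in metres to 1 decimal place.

Rounding to 3 decimal places leaves the longitude within ±0.0005° of the true value.
At latitude 71.19° a degree of longitude spans 111120 m × cos 71.19° = 111120 × 0.3224 ≈ 35828.5 m.
East–west error: 0.0005° × 35828.5 m/° ≈ 17.9143 m.

17.9 metres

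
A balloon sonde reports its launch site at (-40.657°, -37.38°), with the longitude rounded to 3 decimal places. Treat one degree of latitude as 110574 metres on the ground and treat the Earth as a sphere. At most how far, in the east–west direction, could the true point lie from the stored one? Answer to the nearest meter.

42 meters

Rounding to 3 decimal places leaves the longitude within ±0.0005° of the true value.
Parallels shrink by cos φ, so at 40.657° a degree of longitude is 110574 × 0.7586 ≈ 83884 m.
Maximum E–W displacement: 0.0005 × 83884 = 41.942 m.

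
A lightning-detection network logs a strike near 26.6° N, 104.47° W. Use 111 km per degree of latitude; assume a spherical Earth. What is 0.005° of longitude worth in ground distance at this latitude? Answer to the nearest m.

496 m

One degree of longitude here spans 111000 × cos 26.6° = 111000 × 0.8942 ≈ 99251.1 m; 0.005° of that is 496.256 m.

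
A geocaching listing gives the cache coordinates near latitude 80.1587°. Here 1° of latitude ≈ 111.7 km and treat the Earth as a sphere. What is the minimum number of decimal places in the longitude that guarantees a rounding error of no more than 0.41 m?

5 decimal places

At 80.1587° one degree of longitude covers 111700 × cos 80.1587° ≈ 111700 × 0.1709 ≈ 19091.7 m.
Rounding to N decimal places gives at most 0.5 × 10⁻ᴺ degrees of error, i.e. 0.5 × 10⁻ᴺ × 19091.7 m.
Setting 9545.87 × 10⁻ᴺ ≤ 0.41 gives 10ᴺ ≥ 2.328e+04, i.e. N ≥ 4.37.
At 4 places the error can reach 0.955 m, but 5 places keeps it to 0.0955 m.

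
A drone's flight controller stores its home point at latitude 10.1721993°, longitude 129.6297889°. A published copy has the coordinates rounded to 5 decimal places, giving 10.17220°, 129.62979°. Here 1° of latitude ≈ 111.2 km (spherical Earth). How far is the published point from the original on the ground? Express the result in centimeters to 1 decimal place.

Δlat = 10.1721993 − 10.17220 = -0.0000007°; Δlon = 129.6297889 − 129.62979 = -0.0000011°.
North–south shift: -0.0000007 × 111200 = -0.07784 m.
E–W at 10.1722°: -0.0000011° × 111200 × cos 10.1722° = -0.0000011 × 111200 × 0.9843 ≈ -0.120397 m.
Hypotenuse of the two orthogonal shifts: √(0.07784² + 0.120397²) = 0.143369 m.
That is 0.143369 m = 14.337 cm.

14.3 centimeters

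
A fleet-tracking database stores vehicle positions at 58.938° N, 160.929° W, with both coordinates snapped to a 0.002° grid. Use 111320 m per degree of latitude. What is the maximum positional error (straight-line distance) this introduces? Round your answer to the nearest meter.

With a 0.002° grid the true value lies within half a step, ±0.002°/2 = ±0.001°, of the stored one.
N–S: 0.001° × 111320 m/° = 111.32 m.
Longitude error → 0.001 × 111320 × cos 58.938° = 0.001 × 111320 × 0.5160 ≈ 57.4373 m.
Worst case both components are at the extreme and orthogonal: √(111.32² + 57.4373²) ≈ 125.264 m.

125 meters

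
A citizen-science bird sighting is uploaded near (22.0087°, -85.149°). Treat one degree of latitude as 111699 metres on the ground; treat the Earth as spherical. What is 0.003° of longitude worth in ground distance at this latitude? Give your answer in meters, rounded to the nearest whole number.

311 meters

0.003° of longitude at 22.0087° is 0.003 × 111699 × cos 22.0087° ≈ 0.003 × 103559 = 310.677 m.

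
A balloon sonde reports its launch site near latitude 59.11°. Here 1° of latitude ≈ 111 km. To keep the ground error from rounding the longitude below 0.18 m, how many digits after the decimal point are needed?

At 59.11° one degree of longitude covers 111000 × cos 59.11° ≈ 111000 × 0.5134 ≈ 56986.5 m.
With N decimal places the half-ulp bound is 0.5·10⁻ᴺ°, or 0.5·10⁻ᴺ × 56986.5 m on the ground.
Need 0.5 × 56986.5 × 10⁻ᴺ ≤ 0.18 → 10⁻ᴺ ≤ 6.317e-06, so N ≥ 5.20.
N = 5 would give 0.285 m (too coarse); N = 6 gives 0.0285 m ≤ 0.18 m.

6 decimal places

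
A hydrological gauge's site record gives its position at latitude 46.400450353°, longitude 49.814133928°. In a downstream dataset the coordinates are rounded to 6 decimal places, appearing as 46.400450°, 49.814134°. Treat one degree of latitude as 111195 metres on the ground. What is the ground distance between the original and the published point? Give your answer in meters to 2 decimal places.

The latitude changed by +0.000000353° and the longitude by -0.000000072°.
North–south shift: 0.000000353 × 111195 = 0.0392518 m.
East–west at this latitude: -0.000000072° × 111195 × cos 46.4004° ≈ -0.000000072 × 76681.6 = -0.00552108 m.
Combined displacement = (0.0392518² + 0.00552108²)^½ ≈ 0.0396382 m.

0.04 meters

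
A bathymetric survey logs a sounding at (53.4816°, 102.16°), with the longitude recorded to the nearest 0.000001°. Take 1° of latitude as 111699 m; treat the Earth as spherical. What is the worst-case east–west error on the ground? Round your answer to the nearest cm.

Rounding to 6 decimal places leaves the longitude within ±5e-07° of the true value.
At latitude 53.4816° a degree of longitude spans 111699 m × cos 53.4816° = 111699 × 0.5951 ≈ 66469.9 m.
So at most 5e-07° × 66469.9 ≈ 0.033235 m east–west.
That is 0.033235 m = 3.3235 cm.

3 cm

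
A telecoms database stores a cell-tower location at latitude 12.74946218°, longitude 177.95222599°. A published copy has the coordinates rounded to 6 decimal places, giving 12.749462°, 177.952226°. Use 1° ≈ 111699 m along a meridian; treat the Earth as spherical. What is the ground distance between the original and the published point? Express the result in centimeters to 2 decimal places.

Δlat = 12.74946218 − 12.749462 = +0.00000018°; Δlon = 177.95222599 − 177.952226 = -0.00000001°.
North–south shift: 0.00000018 × 111699 = 0.0201058 m.
East–west at this latitude: -0.00000001° × 111699 × cos 12.7495° ≈ -0.00000001 × 108945 = -0.00108945 m.
Hypotenuse of the two orthogonal shifts: √(0.0201058² + 0.00108945²) = 0.0201353 m.
That is 0.0201353 m = 2.0135 cm.

2.01 centimeters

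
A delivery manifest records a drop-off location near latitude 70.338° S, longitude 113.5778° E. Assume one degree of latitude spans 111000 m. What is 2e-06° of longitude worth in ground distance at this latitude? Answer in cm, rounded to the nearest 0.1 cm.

7.5 cm

One degree of longitude here spans 111000 × cos 70.338° = 111000 × 0.3365 ≈ 37348.3 m; 2e-06° of that is 0.0746965 m.
That is 0.0746965 m = 7.4697 cm.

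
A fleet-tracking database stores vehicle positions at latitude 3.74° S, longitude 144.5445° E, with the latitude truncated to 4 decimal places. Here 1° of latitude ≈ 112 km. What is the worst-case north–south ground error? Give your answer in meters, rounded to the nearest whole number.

11 meters

Truncating at 4 decimal places can drop up to a full unit in the last place, so the latitude may be off by as much as 0.0001°.
North–south distance: 0.0001° × 112000 m/° = 11.2 m.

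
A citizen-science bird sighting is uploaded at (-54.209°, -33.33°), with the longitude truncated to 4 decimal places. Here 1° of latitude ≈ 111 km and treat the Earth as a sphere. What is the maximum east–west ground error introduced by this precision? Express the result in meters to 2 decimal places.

6.49 meters

Truncating at 4 decimal places can drop up to a full unit in the last place, so the longitude may be off by as much as 0.0001°.
One degree of longitude at 54.209° is 111000 × cos 54.209° ≈ 111000 × 0.5848 = 64916.2 m.
So at most 0.0001° × 64916.2 ≈ 6.49162 m east–west.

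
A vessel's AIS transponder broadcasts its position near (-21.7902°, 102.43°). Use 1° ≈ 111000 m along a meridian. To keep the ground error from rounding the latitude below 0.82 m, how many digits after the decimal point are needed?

5

One degree of latitude covers 111000 m.
With N decimal places the half-ulp bound is 0.5·10⁻ᴺ°, or 0.5·10⁻ᴺ × 111000 m on the ground.
Need 0.5 × 111000 × 10⁻ᴺ ≤ 0.82 → 10⁻ᴺ ≤ 1.477e-05, so N ≥ 4.83.
At 4 places the error can reach 5.55 m, but 5 places keeps it to 0.555 m.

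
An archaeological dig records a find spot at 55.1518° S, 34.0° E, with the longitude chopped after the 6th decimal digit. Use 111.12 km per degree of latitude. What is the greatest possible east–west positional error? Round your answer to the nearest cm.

Truncating at 6 decimal places can drop up to a full unit in the last place, so the longitude may be off by as much as 1e-06°.
Parallels shrink by cos φ, so at 55.1518° a degree of longitude is 111120 × 0.5714 ≈ 63494.4 m.
East–west error: 1e-06° × 63494.4 m/° ≈ 0.0634944 m.
That is 0.0634944 m = 6.3494 cm.

6 cm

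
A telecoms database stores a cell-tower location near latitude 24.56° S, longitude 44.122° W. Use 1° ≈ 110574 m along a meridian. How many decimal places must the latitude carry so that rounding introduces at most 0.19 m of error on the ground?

6

One degree of latitude covers 110574 m.
Rounding to N decimal places gives at most 0.5 × 10⁻ᴺ degrees of error, i.e. 0.5 × 10⁻ᴺ × 110574 m.
Setting 55287 × 10⁻ᴺ ≤ 0.19 gives 10ᴺ ≥ 2.91e+05, i.e. N ≥ 5.46.
At 5 places the error can reach 0.553 m, but 6 places keeps it to 0.0553 m.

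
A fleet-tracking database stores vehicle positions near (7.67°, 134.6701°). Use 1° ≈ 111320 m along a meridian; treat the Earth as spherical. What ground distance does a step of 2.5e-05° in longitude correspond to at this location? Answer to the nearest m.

One degree of longitude here spans 111320 × cos 7.67° = 111320 × 0.9911 ≈ 110324 m; 2.5e-05° of that is 2.7581 m.

3 m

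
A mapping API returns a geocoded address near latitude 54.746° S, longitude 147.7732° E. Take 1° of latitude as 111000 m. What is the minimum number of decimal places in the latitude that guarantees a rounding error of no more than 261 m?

One degree of latitude covers 111000 m.
With N decimal places the half-ulp bound is 0.5·10⁻ᴺ°, or 0.5·10⁻ᴺ × 111000 m on the ground.
Setting 55500 × 10⁻ᴺ ≤ 261 gives 10ᴺ ≥ 212.6, i.e. N ≥ 2.33.
N = 2 would give 555 m (too coarse); N = 3 gives 55.5 m ≤ 261 m.

3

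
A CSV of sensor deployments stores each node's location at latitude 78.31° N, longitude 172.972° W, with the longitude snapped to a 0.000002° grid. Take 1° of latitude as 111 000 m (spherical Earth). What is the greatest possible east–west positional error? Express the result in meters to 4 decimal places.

0.0225 meters

With a 0.000002° grid the true value lies within half a step, ±0.000002°/2 = ±1e-06°, of the stored one.
Parallels shrink by cos φ, so at 78.31° a degree of longitude is 111000 × 0.2026 ≈ 22490.4 m.
So at most 1e-06° × 22490.4 ≈ 0.0224904 m east–west.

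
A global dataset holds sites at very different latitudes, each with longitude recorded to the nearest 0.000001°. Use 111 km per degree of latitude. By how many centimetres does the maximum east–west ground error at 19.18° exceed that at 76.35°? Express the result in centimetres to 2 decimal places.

3.93 centimetres

Rounding to 6 decimal places leaves the longitude within ±5e-07° of the true value.
At 19.18°: 5e-07° × 111000 × cos 19.18° = 5e-07 × 111000 × 0.9445 ≈ 0.052419 m.
Error at 76.35° = 5e-07° × 111000 × cos 76.35° ≈ 0.0555 × 0.2360 = 0.013097 m.
Difference: 0.052419 − 0.013097 = 0.039322 m.
That is 0.0393218 m = 3.9322 cm.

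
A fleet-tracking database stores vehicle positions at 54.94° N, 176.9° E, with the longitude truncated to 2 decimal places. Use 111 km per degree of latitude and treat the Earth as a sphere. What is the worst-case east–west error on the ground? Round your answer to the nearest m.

Truncating at 2 decimal places can drop up to a full unit in the last place, so the longitude may be off by as much as 0.01°.
Parallels shrink by cos φ, so at 54.94° a degree of longitude is 111000 × 0.5744 ≈ 63762.2 m.
Maximum E–W displacement: 0.01 × 63762.2 = 637.622 m.

638 m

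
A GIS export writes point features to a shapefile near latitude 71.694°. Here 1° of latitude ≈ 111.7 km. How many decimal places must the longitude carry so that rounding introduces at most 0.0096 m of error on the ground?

7

At 71.694° one degree of longitude covers 111700 × cos 71.694° ≈ 111700 × 0.3141 ≈ 35084.1 m.
Rounding to N decimal places gives at most 0.5 × 10⁻ᴺ degrees of error, i.e. 0.5 × 10⁻ᴺ × 35084.1 m.
Need 0.5 × 35084.1 × 10⁻ᴺ ≤ 0.0096 → 10⁻ᴺ ≤ 5.473e-07, so N ≥ 6.26.
N = 6 would give 0.0175 m (too coarse); N = 7 gives 0.00175 m ≤ 0.0096 m.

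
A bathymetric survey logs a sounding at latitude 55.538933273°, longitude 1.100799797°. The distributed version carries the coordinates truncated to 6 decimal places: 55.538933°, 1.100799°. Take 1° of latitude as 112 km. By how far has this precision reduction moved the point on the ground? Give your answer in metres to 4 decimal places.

Δlat = 55.538933273 − 55.538933 = +0.000000273°; Δlon = 1.100799797 − 1.100799 = +0.000000797°.
North–south shift: 0.000000273 × 112000 = 0.030576 m.
East–west at this latitude: 0.000000797° × 112000 × cos 55.5389° ≈ 0.000000797 × 63374.8 = 0.0505097 m.
Hypotenuse of the two orthogonal shifts: √(0.030576² + 0.0505097²) = 0.0590434 m.

0.0590 metres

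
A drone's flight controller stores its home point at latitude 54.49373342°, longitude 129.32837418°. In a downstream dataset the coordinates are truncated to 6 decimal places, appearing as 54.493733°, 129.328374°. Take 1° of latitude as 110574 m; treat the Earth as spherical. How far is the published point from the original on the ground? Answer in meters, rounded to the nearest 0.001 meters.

Δlat = 54.49373342 − 54.493733 = +0.00000042°; Δlon = 129.32837418 − 129.328374 = +0.00000018°.
North–south shift: 0.00000042 × 110574 = 0.0464411 m.
E–W at 54.4937°: 0.00000018° × 110574 × cos 54.4937° = 0.00000018 × 110574 × 0.5808 ≈ 0.0115597 m.
Distance: √(0.0464411² + 0.0115597²) ≈ 0.0478581 m.

0.048 meters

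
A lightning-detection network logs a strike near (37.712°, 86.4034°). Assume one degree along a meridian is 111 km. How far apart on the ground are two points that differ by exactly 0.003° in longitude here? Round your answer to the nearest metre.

263 metres

One degree of longitude here spans 111000 × cos 37.712° = 111000 × 0.7911 ≈ 87811.6 m; 0.003° of that is 263.435 m.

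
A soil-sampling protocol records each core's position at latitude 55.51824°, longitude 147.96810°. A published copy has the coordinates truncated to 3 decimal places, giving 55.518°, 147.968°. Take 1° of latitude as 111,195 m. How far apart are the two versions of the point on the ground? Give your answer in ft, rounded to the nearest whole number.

90 ft

Δlat = 55.51824 − 55.518 = +0.00024°; Δlon = 147.96810 − 147.968 = +0.00010°.
N–S: 0.00024° × 111195 m/° = 26.6868 m.
E–W at 55.518°: 0.00010° × 111195 × cos 55.518° = 0.00010 × 111195 × 0.5661 ≈ 6.29527 m.
Combined displacement = (26.6868² + 6.29527²)^½ ≈ 27.4193 m.
Converting: 27.4193 m × 3.2808 ft/m ≈ 89.958 ft.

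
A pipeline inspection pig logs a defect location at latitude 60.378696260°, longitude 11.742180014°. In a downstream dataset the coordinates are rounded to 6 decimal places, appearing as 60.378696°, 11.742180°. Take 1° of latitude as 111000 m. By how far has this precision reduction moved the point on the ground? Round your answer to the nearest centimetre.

The latitude changed by +0.000000260° and the longitude by +0.000000014°.
North–south shift: 0.000000260 × 111000 = 0.02886 m.
E–W at 60.3787°: 0.000000014° × 111000 × cos 60.3787° = 0.000000014 × 111000 × 0.4943 ≈ 0.000768088 m.
Combined displacement = (0.02886² + 0.000768088²)^½ ≈ 0.0288702 m.
That is 0.0288702 m = 2.887 cm.

3 centimetres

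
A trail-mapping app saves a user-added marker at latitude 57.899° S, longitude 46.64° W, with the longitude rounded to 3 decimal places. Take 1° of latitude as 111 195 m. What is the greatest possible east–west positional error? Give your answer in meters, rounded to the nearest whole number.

30 meters

Rounding to 3 decimal places leaves the longitude within ±0.0005° of the true value.
Parallels shrink by cos φ, so at 57.899° a degree of longitude is 111195 × 0.5314 ≈ 59090.5 m.
So at most 0.0005° × 59090.5 ≈ 29.5453 m east–west.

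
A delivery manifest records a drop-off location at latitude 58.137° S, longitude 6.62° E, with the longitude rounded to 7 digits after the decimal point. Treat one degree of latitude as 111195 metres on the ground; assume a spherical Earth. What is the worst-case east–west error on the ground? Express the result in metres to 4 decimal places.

0.0029 metres

Rounding to 7 decimal places leaves the longitude within ±5e-08° of the true value.
Parallels shrink by cos φ, so at 58.137° a degree of longitude is 111195 × 0.5279 ≈ 58698.7 m.
Maximum E–W displacement: 5e-08 × 58698.7 = 0.00293494 m.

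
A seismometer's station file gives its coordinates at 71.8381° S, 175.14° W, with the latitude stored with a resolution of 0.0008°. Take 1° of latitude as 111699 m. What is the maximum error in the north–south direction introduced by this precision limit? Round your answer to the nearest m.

With a 0.0008° grid the true value lies within half a step, ±0.0008°/2 = ±0.0004°, of the stored one.
So the N–S error is at most 0.0004 × 111699 = 44.6796 m.

45 m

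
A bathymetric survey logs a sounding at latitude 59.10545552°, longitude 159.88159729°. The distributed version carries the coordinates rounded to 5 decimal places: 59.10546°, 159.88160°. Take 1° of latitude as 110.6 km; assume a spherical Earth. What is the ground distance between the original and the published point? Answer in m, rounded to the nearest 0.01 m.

0.52 m

The latitude changed by -0.00000448° and the longitude by -0.00000271°.
N–S: -0.00000448° × 110600 m/° = -0.495488 m.
East–west at this latitude: -0.00000271° × 110600 × cos 59.1055° ≈ -0.00000271 × 56788.6 = -0.153897 m.
Hypotenuse of the two orthogonal shifts: √(0.495488² + 0.153897²) = 0.518838 m.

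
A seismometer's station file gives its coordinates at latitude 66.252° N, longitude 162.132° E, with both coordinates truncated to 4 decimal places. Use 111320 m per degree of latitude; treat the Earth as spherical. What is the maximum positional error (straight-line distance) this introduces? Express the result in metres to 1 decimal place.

12.0 metres

Truncating at 4 decimal places can drop up to a full unit in the last place, so each coordinate may be off by as much as 0.0001°.
North–south component: 0.0001° × 111320 = 11.132 m.
East–west component at 66.252°: 0.0001° × 111320 × cos 66.252° ≈ 0.0001 × 44830.2 ≈ 4.48302 m.
Combining orthogonally: (11.132² + 4.48302²)^½ ≈ 12.0008 m.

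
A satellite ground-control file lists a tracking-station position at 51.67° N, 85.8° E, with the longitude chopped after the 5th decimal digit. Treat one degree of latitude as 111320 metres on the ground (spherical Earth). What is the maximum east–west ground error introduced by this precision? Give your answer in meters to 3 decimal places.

0.690 meters

Truncating at 5 decimal places can drop up to a full unit in the last place, so the longitude may be off by as much as 1e-05°.
Parallels shrink by cos φ, so at 51.67° a degree of longitude is 111320 × 0.6202 ≈ 69039.5 m.
Maximum E–W displacement: 1e-05 × 69039.5 = 0.690395 m.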